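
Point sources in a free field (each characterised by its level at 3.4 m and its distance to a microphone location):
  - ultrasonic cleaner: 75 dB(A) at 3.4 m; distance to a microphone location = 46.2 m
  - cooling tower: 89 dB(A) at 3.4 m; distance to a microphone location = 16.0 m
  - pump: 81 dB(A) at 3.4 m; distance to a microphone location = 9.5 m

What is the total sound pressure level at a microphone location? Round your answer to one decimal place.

77.2 dB(A)

Apply inverse-square spreading to bring every level to the receiver, then sum 10^(L/10).
ultrasonic cleaner: 75 − 20·log₁₀(46.2/3.4) = 75 − 22.66 = 52.34 dB(A).
cooling tower: 89 − 20·log₁₀(16.0/3.4) = 89 − 13.45 = 75.55 dB(A).
pump: 81 − 20·log₁₀(9.5/3.4) = 81 − 8.92 = 72.08 dB(A).
Σ 10^(L/10) = 5.217e+07 → L_total = 10·log₁₀(5.217e+07) = 77.17 dB(A).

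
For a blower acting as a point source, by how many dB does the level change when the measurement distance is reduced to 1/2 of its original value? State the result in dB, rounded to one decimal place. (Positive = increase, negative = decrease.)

A point source loses 6 dB per doubling of distance; generally ΔL = −20·log₁₀(r₂/r₁).
ΔL = −20·log₁₀(0.5) = +6.02 dB.

+6.0 dB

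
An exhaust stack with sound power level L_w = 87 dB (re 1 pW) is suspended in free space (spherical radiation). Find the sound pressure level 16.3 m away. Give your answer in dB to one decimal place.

51.8 dB

Free-field spherical radiation: L_p = L_w − 10·log₁₀(4π·r²), r = 16.3 m.
4π·r² = 3339 m², 10·log₁₀ of that is 35.236 dB.
L_p = 87 − 35.236 = 51.76 dB.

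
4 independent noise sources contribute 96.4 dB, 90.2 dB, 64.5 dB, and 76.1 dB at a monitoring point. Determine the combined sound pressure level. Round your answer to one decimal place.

Incoherent sources combine by intensity addition: L_total = 10·log₁₀(Σ 10^(L_i/10)).
Σ 10^(L/10) = 10^(96.4/10) + 10^(90.2/10) + 10^(64.5/10) + 10^(76.1/10) = 5.456e+09.
L_total = 10·log₁₀(5.456e+09) = 97.37 dB.

97.4 dB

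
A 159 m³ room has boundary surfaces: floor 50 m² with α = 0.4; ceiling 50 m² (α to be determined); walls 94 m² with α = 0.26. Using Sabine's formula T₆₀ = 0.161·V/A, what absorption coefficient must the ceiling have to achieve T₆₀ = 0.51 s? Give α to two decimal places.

A = 0.161·V/T₆₀ = 0.161·159/0.51 = 50.19 m² sabins.
Absorption from the other surfaces = 50·0.4 + 94·0.26 = 44.44 m², so the ceiling must supply 5.75 m² over 50 m².
α = 5.75/50 = 0.115.

0.12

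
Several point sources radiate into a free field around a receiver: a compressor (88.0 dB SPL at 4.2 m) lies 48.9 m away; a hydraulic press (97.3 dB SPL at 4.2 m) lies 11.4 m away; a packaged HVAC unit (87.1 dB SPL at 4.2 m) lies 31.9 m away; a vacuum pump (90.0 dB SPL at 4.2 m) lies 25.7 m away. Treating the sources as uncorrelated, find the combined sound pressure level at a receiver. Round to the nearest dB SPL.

89 dB SPL

Apply inverse-square spreading to bring every level to the receiver, then sum 10^(L/10).
compressor: 88.0 − 20·log₁₀(48.9/4.2) = 88.0 − 21.32 = 66.68 dB SPL.
hydraulic press: 97.3 − 20·log₁₀(11.4/4.2) = 97.3 − 8.67 = 88.63 dB SPL.
packaged HVAC unit: 87.1 − 20·log₁₀(31.9/4.2) = 87.1 − 17.61 = 69.49 dB SPL.
vacuum pump: 90.0 − 20·log₁₀(25.7/4.2) = 90.0 − 15.73 = 74.27 dB SPL.
Σ 10^(L/10) = 7.692e+08 → L_total = 10·log₁₀(7.692e+08) = 88.86 dB SPL.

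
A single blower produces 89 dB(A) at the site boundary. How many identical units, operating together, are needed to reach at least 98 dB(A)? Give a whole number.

8

Need L₁ + 10·log₁₀ N ≥ 98, i.e. log₁₀ N ≥ 0.90.
N ≥ 10^(9.0/10) = 7.943, so N = 8.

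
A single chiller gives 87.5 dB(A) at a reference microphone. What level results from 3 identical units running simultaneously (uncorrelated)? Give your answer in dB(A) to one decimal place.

With 3 equal, uncorrelated contributions the intensity is 3× that of one unit, giving a rise of 10·log₁₀ 3.
L_total = 87.5 + 10·log₁₀(3) = 87.5 + 4.771 = 92.27 dB(A).

92.3 dB(A)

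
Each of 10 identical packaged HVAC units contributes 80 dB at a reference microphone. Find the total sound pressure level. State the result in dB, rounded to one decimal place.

N identical incoherent sources raise the level by 10·log₁₀ N.
L_total = 80 + 10·log₁₀(10) = 80 + 10.000 = 90.00 dB.

90.0 dB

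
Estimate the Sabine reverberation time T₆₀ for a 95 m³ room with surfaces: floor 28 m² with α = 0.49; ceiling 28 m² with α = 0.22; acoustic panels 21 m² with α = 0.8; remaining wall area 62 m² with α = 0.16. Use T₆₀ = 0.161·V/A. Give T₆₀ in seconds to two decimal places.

0.33 s

A = Σ Sᵢαᵢ = 28·0.49 + 28·0.22 + 21·0.8 + 62·0.16 = 46.60 m².
T₆₀ = 0.161 × 95 / 46.60 = 0.328 s.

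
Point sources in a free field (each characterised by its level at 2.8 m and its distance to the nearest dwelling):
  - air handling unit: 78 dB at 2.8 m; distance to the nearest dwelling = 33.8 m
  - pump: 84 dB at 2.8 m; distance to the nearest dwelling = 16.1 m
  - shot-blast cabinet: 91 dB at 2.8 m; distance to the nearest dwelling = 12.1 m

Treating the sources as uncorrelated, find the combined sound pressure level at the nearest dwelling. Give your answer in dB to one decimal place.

78.8 dB

Propagate each source to the receiver with L = L_ref − 20·log₁₀(r/r_ref), then add intensities.
air handling unit: 78 − 20·log₁₀(33.8/2.8) = 78 − 21.64 = 56.36 dB.
pump: 84 − 20·log₁₀(16.1/2.8) = 84 − 15.19 = 68.81 dB.
shot-blast cabinet: 91 − 20·log₁₀(12.1/2.8) = 91 − 12.71 = 78.29 dB.
Σ 10^(L/10) = 7.544e+07 → L_total = 10·log₁₀(7.544e+07) = 78.78 dB.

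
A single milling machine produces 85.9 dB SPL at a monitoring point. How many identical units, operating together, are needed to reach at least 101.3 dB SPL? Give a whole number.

35

N identical sources give L₁ + 10·log₁₀ N, so require 10·log₁₀ N ≥ 101.3 − 85.9 = 15.4 dB.
N ≥ 10^(15.4/10) = 34.674, so N = 35.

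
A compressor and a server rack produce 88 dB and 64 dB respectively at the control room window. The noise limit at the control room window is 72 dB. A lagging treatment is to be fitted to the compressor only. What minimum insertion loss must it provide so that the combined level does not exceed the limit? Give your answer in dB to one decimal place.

Fixed contribution from the other source: Σ 10^(L/10) = 10^(64/10) = 2.512e+06 (64.00 dB).
The limit corresponds to 10^(72/10) = 1.585e+07; subtracting the fixed part leaves 1.334e+07 for the compressor, i.e. 71.25 dB.
Required insertion loss = 88 − 71.25 = 16.75 dB.

16.7 dB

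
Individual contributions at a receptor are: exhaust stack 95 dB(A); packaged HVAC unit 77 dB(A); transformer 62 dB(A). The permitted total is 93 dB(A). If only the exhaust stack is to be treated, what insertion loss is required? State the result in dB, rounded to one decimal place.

2.1 dB

The untreated sources together contribute 10^(77/10) + 10^(62/10) = 5.170e+07, i.e. 77.14 dB(A).
The limit corresponds to 10^(93/10) = 1.995e+09; subtracting the fixed part leaves 1.944e+09 for the exhaust stack, i.e. 92.89 dB(A).
So the exhaust stack must be reduced from 95 to 92.89 dB(A): IL = 2.11 dB.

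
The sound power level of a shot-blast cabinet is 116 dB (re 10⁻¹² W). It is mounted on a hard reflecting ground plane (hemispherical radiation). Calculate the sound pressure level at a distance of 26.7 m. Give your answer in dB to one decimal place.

L_p = L_w − 10·log₁₀(2π·r²) with r = 26.7 m.
2π·r² = 4479 m², 10·log₁₀ of that is 36.512 dB.
L_p = 116 − 36.512 = 79.49 dB.

79.5 dB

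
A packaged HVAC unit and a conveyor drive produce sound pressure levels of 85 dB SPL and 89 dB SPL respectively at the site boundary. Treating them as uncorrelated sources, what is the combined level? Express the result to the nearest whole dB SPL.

Incoherent sources combine by intensity addition: L_total = 10·log₁₀(Σ 10^(L_i/10)).
Σ 10^(L/10) = 10^(85/10) + 10^(89/10) = 1.111e+09.
L_total = 10·log₁₀(1.111e+09) = 90.46 dB SPL.

90 dB SPL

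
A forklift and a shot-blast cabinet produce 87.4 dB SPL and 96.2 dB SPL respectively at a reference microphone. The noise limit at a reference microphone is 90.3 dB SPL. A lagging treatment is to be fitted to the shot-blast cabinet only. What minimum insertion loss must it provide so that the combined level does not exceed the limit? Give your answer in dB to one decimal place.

9.0 dB

Fixed contribution from the other source: Σ 10^(L/10) = 10^(87.4/10) = 5.495e+08 (87.40 dB SPL).
The limit corresponds to 10^(90.3/10) = 1.072e+09; subtracting the fixed part leaves 5.220e+08 for the shot-blast cabinet, i.e. 87.18 dB SPL.
So the shot-blast cabinet must be reduced from 96.2 to 87.18 dB SPL: IL = 9.02 dB.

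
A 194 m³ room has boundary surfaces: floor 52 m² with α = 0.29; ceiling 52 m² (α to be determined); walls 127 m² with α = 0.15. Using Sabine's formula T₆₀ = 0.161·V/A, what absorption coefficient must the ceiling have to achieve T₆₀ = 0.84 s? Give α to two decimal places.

0.06

Required total absorption A = 0.161·194/0.84 = 37.18 m².
Absorption from the other surfaces = 52·0.29 + 127·0.15 = 34.13 m², so the ceiling must supply 3.05 m² over 52 m².
α = 3.05/52 = 0.059.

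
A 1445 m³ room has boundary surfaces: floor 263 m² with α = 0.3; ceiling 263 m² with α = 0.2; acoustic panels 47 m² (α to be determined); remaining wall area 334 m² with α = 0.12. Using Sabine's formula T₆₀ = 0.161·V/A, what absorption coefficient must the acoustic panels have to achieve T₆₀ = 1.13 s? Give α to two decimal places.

0.73

From T₆₀ = 0.161·V/A, the target T₆₀ = 1.13 s needs A = 0.161·1445/1.13 = 205.88 m².
Absorption from the other surfaces = 263·0.3 + 263·0.2 + 334·0.12 = 171.58 m², so the acoustic panels must supply 34.30 m² over 47 m².
α = 34.30/47 = 0.730.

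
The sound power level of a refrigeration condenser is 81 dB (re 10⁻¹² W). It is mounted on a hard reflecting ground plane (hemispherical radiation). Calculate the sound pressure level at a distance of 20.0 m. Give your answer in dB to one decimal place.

The power spreads over a hemisphere of area 2π·r², so L_p = L_w − 10·log₁₀(2π·r²).
2π·r² = 2513 m², 10·log₁₀ of that is 34.002 dB.
L_p = 81 − 34.002 = 47.00 dB.

47.0 dB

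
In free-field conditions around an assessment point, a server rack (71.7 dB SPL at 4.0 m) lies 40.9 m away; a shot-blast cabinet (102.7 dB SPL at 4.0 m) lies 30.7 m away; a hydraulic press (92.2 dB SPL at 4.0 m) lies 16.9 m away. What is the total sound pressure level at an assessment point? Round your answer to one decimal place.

Propagate each source to the receiver with L = L_ref − 20·log₁₀(r/r_ref), then add intensities.
server rack: 71.7 − 20·log₁₀(40.9/4.0) = 71.7 − 20.19 = 51.51 dB SPL.
shot-blast cabinet: 102.7 − 20·log₁₀(30.7/4.0) = 102.7 − 17.70 = 85.00 dB SPL.
hydraulic press: 92.2 − 20·log₁₀(16.9/4.0) = 92.2 − 12.52 = 79.68 dB SPL.
Σ 10^(L/10) = 4.092e+08 → L_total = 10·log₁₀(4.092e+08) = 86.12 dB SPL.

86.1 dB SPL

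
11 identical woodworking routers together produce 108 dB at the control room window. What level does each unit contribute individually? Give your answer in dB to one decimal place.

97.6 dB

For N identical incoherent sources L_total = L₁ + 10·log₁₀ N, so L₁ = 108 − 10·log₁₀(11) = 108 − 10.414.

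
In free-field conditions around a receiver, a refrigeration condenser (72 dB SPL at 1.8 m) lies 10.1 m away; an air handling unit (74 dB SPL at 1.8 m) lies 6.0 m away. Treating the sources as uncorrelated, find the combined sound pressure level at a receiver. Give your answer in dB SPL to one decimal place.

First find each source's level at the receiver (point-source: −20·log₁₀(r/r_ref)), then combine on an intensity basis.
refrigeration condenser: 72 − 20·log₁₀(10.1/1.8) = 72 − 14.98 = 57.02 dB SPL.
air handling unit: 74 − 20·log₁₀(6.0/1.8) = 74 − 10.46 = 63.54 dB SPL.
Σ 10^(L/10) = 2.764e+06 → L_total = 10·log₁₀(2.764e+06) = 64.42 dB SPL.

64.4 dB SPL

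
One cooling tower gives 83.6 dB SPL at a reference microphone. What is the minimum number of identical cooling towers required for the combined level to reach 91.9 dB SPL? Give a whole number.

Need L₁ + 10·log₁₀ N ≥ 91.9, i.e. log₁₀ N ≥ 0.83.
N ≥ 10^(8.3/10) = 6.761, so N = 7.

7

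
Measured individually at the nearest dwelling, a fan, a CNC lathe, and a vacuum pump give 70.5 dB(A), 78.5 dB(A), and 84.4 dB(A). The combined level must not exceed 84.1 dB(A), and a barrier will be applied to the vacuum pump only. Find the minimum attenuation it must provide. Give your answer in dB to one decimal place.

Fixed contribution from the other sources: Σ 10^(L/10) = 10^(70.5/10) + 10^(78.5/10) = 8.201e+07 (79.14 dB(A)).
The limit corresponds to 10^(84.1/10) = 2.570e+08; subtracting the fixed part leaves 1.750e+08 for the vacuum pump, i.e. 82.43 dB(A).
Required insertion loss = 84.4 − 82.43 = 1.97 dB.

2.0 dB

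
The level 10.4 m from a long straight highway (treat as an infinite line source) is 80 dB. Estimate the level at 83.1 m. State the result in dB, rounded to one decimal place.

71.0 dB

Line-source attenuation: ΔL = 10·log₁₀(r₂/r₁) = 10·log₁₀(83.1/10.4) = 9.026 dB.
L₂ = 80 − 10·log₁₀(83.1/10.4) = 80 − 9.026 = 70.97 dB.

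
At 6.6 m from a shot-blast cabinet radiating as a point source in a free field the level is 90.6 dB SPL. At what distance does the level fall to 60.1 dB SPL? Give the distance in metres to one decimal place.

Point-source spreading drops the level by 20·log₁₀(r₂/r₁); inverting, r₂/r₁ = 10^(ΔL/20).
r₂ = 6.6·10^((90.6−60.1)/20) = 6.6·10^(30.5/20) = 221.08 m.

221.1 m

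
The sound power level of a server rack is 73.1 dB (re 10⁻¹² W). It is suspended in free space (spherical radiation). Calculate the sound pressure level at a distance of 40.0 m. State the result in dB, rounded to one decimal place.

L_p = L_w − 10·log₁₀(4π·r²) with r = 40.0 m.
4π·r² = 2.011e+04 m², 10·log₁₀ of that is 43.033 dB.
L_p = 73.1 − 43.033 = 30.07 dB.

30.1 dB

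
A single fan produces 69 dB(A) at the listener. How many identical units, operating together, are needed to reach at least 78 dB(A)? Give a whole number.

The shortfall is 78 − 69 = 9.0 dB, and N units add 10·log₁₀ N, so need 10·log₁₀ N ≥ 9.0.
N ≥ 10^(9.0/10) = 7.943, so N = 8.

8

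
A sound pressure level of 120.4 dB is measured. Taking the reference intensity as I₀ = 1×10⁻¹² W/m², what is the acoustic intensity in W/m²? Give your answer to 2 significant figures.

1.1 W/m²

I = I₀·10^(L/10) = 10⁻¹² × 10^(120.4/10) = 10^(0.040).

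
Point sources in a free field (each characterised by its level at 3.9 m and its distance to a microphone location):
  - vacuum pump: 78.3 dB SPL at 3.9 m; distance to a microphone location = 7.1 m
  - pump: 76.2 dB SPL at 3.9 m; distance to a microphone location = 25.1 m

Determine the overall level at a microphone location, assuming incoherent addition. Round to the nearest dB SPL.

73 dB SPL

Propagate each source to the receiver with L = L_ref − 20·log₁₀(r/r_ref), then add intensities.
vacuum pump: 78.3 − 20·log₁₀(7.1/3.9) = 78.3 − 5.20 = 73.10 dB SPL.
pump: 76.2 − 20·log₁₀(25.1/3.9) = 76.2 − 16.17 = 60.03 dB SPL.
Σ 10^(L/10) = 2.141e+07 → L_total = 10·log₁₀(2.141e+07) = 73.31 dB SPL.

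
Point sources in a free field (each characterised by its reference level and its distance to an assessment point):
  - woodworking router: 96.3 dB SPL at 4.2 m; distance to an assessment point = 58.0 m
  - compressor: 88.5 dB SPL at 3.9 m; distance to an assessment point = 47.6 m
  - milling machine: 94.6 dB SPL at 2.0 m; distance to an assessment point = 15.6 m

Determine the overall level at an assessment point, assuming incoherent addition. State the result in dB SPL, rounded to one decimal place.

78.7 dB SPL

Apply inverse-square spreading to bring every level to the receiver, then sum 10^(L/10).
woodworking router: 96.3 − 20·log₁₀(58.0/4.2) = 96.3 − 22.80 = 73.50 dB SPL.
compressor: 88.5 − 20·log₁₀(47.6/3.9) = 88.5 − 21.73 = 66.77 dB SPL.
milling machine: 94.6 − 20·log₁₀(15.6/2.0) = 94.6 − 17.84 = 76.76 dB SPL.
Σ 10^(L/10) = 7.452e+07 → L_total = 10·log₁₀(7.452e+07) = 78.72 dB SPL.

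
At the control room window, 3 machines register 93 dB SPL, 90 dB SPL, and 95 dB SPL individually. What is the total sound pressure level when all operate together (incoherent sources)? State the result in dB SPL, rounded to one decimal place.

For uncorrelated sources the intensities add, so convert each level to linear form, sum, and take 10·log₁₀ of the total.
Σ 10^(L/10) = 10^(93/10) + 10^(90/10) + 10^(95/10) = 6.158e+09.
L_total = 10·log₁₀(6.158e+09) = 97.89 dB SPL.

97.9 dB SPL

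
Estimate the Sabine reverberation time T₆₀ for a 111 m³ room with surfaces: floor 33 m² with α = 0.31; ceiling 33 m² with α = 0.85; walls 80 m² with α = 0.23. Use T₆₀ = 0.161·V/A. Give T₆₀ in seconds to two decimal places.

0.32 s

Summing Sᵢαᵢ: 33·0.31 + 33·0.85 + 80·0.23 = 56.68 m².
T₆₀ = 0.161 × 111 / 56.68 = 0.315 s.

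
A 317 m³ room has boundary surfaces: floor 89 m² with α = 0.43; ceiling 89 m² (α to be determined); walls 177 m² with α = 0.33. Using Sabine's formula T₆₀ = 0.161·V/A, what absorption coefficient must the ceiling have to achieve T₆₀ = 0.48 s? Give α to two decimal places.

0.11

A = 0.161·V/T₆₀ = 0.161·317/0.48 = 106.33 m² sabins.
Absorption from the other surfaces = 89·0.43 + 177·0.33 = 96.68 m², so the ceiling must supply 9.65 m² over 89 m².
α = 9.65/89 = 0.108.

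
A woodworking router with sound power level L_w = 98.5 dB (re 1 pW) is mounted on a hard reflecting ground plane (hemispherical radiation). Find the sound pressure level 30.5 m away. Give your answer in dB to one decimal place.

60.8 dB

The power spreads over a hemisphere of area 2π·r², so L_p = L_w − 10·log₁₀(2π·r²).
2π·r² = 5845 m², 10·log₁₀ of that is 37.668 dB.
L_p = 98.5 − 37.668 = 60.83 dB.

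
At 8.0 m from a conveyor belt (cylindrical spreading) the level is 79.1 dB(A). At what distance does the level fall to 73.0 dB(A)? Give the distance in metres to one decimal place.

32.6 m

The 6.1 dB drop corresponds to a distance ratio of 10^(6.1/10) for a line source.
r₂ = 8.0·10^((79.1−73.0)/10) = 8.0·10^(6.1/10) = 32.59 m.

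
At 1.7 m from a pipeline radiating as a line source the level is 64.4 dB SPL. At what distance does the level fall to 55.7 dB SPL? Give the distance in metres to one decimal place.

For a line source L₁ − L₂ = 10·log₁₀(r₂/r₁), so r₂ = r₁·10^((L₁−L₂)/10).
r₂ = 1.7·10^((64.4−55.7)/10) = 1.7·10^(8.7/10) = 12.60 m.

12.6 m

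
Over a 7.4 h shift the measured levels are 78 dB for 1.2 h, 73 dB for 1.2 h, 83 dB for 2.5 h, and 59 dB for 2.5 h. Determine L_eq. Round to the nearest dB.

Weight each interval's intensity by its duration and average over T = 7.4 h:
Σ tᵢ·10^(Lᵢ/10) = 1.2·10^(78/10) + 1.2·10^(73/10) + 2.5·10^(83/10) + 2.5·10^(59/10) = 6.005e+08.
L_eq = 10·log₁₀(6.005e+08/7.4) = 79.09 dB.

79 dB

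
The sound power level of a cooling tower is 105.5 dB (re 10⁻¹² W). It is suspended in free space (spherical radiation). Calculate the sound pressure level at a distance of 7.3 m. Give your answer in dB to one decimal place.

77.2 dB

L_p = L_w − 10·log₁₀(4π·r²) with r = 7.3 m.
4π·r² = 669.7 m², 10·log₁₀ of that is 28.259 dB.
L_p = 105.5 − 28.259 = 77.24 dB.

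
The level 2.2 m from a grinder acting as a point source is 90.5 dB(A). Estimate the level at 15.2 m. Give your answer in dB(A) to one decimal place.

73.7 dB(A)

For a point source, L₂ = L₁ − 20·log₁₀(r₂/r₁).
L₂ = 90.5 − 20·log₁₀(15.2/2.2) = 90.5 − 16.788 = 73.71 dB(A).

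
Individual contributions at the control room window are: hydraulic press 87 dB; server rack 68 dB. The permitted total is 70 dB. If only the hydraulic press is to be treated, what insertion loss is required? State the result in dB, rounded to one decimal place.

Fixed contribution from the other source: Σ 10^(L/10) = 10^(68/10) = 6.310e+06 (68.00 dB).
The limit corresponds to 10^(70/10) = 1.000e+07; subtracting the fixed part leaves 3.690e+06 for the hydraulic press, i.e. 65.67 dB.
Required insertion loss = 87 − 65.67 = 21.33 dB.

21.3 dB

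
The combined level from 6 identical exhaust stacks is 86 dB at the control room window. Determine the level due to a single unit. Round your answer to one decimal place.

78.2 dB

For N identical incoherent sources L_total = L₁ + 10·log₁₀ N, so L₁ = 86 − 10·log₁₀(6) = 86 − 7.782.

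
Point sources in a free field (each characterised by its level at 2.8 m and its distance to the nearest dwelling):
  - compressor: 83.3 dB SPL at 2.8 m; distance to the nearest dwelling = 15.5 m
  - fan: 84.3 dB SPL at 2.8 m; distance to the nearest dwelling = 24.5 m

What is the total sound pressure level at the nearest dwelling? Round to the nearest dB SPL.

70 dB SPL

Apply inverse-square spreading to bring every level to the receiver, then sum 10^(L/10).
compressor: 83.3 − 20·log₁₀(15.5/2.8) = 83.3 − 14.86 = 68.44 dB SPL.
fan: 84.3 − 20·log₁₀(24.5/2.8) = 84.3 − 18.84 = 65.46 dB SPL.
Σ 10^(L/10) = 1.049e+07 → L_total = 10·log₁₀(1.049e+07) = 70.21 dB SPL.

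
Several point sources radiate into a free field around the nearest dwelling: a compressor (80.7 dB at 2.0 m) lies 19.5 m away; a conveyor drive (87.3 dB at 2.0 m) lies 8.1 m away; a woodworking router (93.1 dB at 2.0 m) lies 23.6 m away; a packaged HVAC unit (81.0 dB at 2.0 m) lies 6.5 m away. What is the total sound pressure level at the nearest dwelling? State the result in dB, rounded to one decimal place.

77.8 dB

Apply inverse-square spreading to bring every level to the receiver, then sum 10^(L/10).
compressor: 80.7 − 20·log₁₀(19.5/2.0) = 80.7 − 19.78 = 60.92 dB.
conveyor drive: 87.3 − 20·log₁₀(8.1/2.0) = 87.3 − 12.15 = 75.15 dB.
woodworking router: 93.1 − 20·log₁₀(23.6/2.0) = 93.1 − 21.44 = 71.66 dB.
packaged HVAC unit: 81.0 − 20·log₁₀(6.5/2.0) = 81.0 − 10.24 = 70.76 dB.
Σ 10^(L/10) = 6.056e+07 → L_total = 10·log₁₀(6.056e+07) = 77.82 dB.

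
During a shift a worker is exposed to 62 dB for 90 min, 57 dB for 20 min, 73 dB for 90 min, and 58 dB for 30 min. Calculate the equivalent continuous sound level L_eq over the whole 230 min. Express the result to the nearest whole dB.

69 dB

L_eq = 10·log₁₀[(1/T)·Σ tᵢ·10^(Lᵢ/10)] with T = 230 min.
Σ tᵢ·10^(Lᵢ/10) = 90·10^(62/10) + 20·10^(57/10) + 90·10^(73/10) + 30·10^(58/10) = 1.967e+09.
L_eq = 10·log₁₀(1.967e+09/230) = 69.32 dB.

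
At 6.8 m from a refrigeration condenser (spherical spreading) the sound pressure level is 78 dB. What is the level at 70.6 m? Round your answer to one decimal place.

Spherical spreading from a point source gives a 20·log₁₀(r₂/r₁) drop.
L₂ = 78 − 20·log₁₀(70.6/6.8) = 78 − 20.326 = 57.67 dB.

57.7 dB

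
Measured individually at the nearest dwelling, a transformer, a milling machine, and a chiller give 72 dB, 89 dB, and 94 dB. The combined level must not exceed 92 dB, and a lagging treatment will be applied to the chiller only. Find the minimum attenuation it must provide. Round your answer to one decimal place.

Everything except the chiller sums to 10^(72/10) + 10^(89/10) = 8.102e+08 in linear terms, 89.09 dB.
The limit corresponds to 10^(92/10) = 1.585e+09; subtracting the fixed part leaves 7.747e+08 for the chiller, i.e. 88.89 dB.
So the chiller must be reduced from 94 to 88.89 dB: IL = 5.11 dB.

5.1 dB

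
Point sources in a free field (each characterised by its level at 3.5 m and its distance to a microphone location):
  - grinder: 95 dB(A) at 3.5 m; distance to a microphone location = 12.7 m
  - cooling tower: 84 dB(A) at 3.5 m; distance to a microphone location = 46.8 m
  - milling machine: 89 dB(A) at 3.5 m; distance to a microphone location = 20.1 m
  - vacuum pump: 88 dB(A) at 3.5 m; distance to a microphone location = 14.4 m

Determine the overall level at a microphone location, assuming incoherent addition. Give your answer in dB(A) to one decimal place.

84.8 dB(A)

Apply inverse-square spreading to bring every level to the receiver, then sum 10^(L/10).
grinder: 95 − 20·log₁₀(12.7/3.5) = 95 − 11.19 = 83.81 dB(A).
cooling tower: 84 − 20·log₁₀(46.8/3.5) = 84 − 22.52 = 61.48 dB(A).
milling machine: 89 − 20·log₁₀(20.1/3.5) = 89 − 15.18 = 73.82 dB(A).
vacuum pump: 88 − 20·log₁₀(14.4/3.5) = 88 − 12.29 = 75.71 dB(A).
Σ 10^(L/10) = 3.029e+08 → L_total = 10·log₁₀(3.029e+08) = 84.81 dB(A).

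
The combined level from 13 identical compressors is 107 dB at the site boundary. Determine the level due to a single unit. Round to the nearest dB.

96 dB

For N identical incoherent sources L_total = L₁ + 10·log₁₀ N, so L₁ = 107 − 10·log₁₀(13) = 107 − 11.139.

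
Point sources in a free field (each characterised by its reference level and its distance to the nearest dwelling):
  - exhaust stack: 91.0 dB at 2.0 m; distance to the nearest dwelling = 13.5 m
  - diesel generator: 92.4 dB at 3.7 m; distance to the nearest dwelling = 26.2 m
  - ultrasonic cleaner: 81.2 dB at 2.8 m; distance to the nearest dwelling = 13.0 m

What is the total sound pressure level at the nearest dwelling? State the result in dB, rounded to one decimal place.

Propagate each source to the receiver with L = L_ref − 20·log₁₀(r/r_ref), then add intensities.
exhaust stack: 91.0 − 20·log₁₀(13.5/2.0) = 91.0 − 16.59 = 74.41 dB.
diesel generator: 92.4 − 20·log₁₀(26.2/3.7) = 92.4 − 17.00 = 75.40 dB.
ultrasonic cleaner: 81.2 − 20·log₁₀(13.0/2.8) = 81.2 − 13.34 = 67.86 dB.
Σ 10^(L/10) = 6.840e+07 → L_total = 10·log₁₀(6.840e+07) = 78.35 dB.

78.4 dB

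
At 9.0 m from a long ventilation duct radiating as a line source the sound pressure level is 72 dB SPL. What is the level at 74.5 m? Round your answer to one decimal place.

62.8 dB SPL

Line-source attenuation: ΔL = 10·log₁₀(r₂/r₁) = 10·log₁₀(74.5/9.0) = 9.179 dB.
L₂ = 72 − 10·log₁₀(74.5/9.0) = 72 − 9.179 = 62.82 dB SPL.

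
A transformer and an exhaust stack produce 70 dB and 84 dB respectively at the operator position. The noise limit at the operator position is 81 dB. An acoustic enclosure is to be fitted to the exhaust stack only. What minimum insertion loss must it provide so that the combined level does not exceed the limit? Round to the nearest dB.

Fixed contribution from the other source: Σ 10^(L/10) = 10^(70/10) = 1.000e+07 (70.00 dB).
The limit corresponds to 10^(81/10) = 1.259e+08; subtracting the fixed part leaves 1.159e+08 for the exhaust stack, i.e. 80.64 dB.
So the exhaust stack must be reduced from 84 to 80.64 dB: IL = 3.36 dB.

3 dB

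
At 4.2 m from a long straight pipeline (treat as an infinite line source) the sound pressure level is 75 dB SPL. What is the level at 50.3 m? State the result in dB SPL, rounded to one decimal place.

Line-source attenuation: ΔL = 10·log₁₀(r₂/r₁) = 10·log₁₀(50.3/4.2) = 10.783 dB.
L₂ = 75 − 10·log₁₀(50.3/4.2) = 75 − 10.783 = 64.22 dB SPL.

64.2 dB SPL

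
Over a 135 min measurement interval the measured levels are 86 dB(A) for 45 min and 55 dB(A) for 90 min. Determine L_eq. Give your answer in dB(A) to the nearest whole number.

81 dB(A)

L_eq = 10·log₁₀[(1/T)·Σ tᵢ·10^(Lᵢ/10)] with T = 135 min.
Σ tᵢ·10^(Lᵢ/10) = 45·10^(86/10) + 90·10^(55/10) = 1.794e+10.
L_eq = 10·log₁₀(1.794e+10/135) = 81.24 dB(A).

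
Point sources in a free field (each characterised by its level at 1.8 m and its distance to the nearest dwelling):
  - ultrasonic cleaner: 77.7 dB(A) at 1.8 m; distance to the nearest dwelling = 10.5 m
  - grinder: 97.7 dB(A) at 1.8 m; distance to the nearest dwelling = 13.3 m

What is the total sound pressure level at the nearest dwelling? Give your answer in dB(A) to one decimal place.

First find each source's level at the receiver (point-source: −20·log₁₀(r/r_ref)), then combine on an intensity basis.
ultrasonic cleaner: 77.7 − 20·log₁₀(10.5/1.8) = 77.7 − 15.32 = 62.38 dB(A).
grinder: 97.7 − 20·log₁₀(13.3/1.8) = 97.7 − 17.37 = 80.33 dB(A).
Σ 10^(L/10) = 1.096e+08 → L_total = 10·log₁₀(1.096e+08) = 80.40 dB(A).

80.4 dB(A)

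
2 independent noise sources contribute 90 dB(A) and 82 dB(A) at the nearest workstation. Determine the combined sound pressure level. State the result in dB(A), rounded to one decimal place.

90.6 dB(A)

Incoherent sources combine by intensity addition: L_total = 10·log₁₀(Σ 10^(L_i/10)).
Σ 10^(L/10) = 10^(90/10) + 10^(82/10) = 1.158e+09.
L_total = 10·log₁₀(1.158e+09) = 90.64 dB(A).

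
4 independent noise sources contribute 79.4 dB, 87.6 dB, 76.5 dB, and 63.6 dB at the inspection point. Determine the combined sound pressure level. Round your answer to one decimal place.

Incoherent sources combine by intensity addition: L_total = 10·log₁₀(Σ 10^(L_i/10)).
Σ 10^(L/10) = 10^(79.4/10) + 10^(87.6/10) + 10^(76.5/10) + 10^(63.6/10) = 7.095e+08.
L_total = 10·log₁₀(7.095e+08) = 88.51 dB.

88.5 dB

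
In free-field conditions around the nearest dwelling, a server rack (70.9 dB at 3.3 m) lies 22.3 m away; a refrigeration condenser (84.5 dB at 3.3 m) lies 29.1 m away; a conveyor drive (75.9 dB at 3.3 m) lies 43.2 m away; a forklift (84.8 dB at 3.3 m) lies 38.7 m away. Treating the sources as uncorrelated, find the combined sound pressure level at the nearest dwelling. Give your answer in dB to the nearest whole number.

68 dB

Propagate each source to the receiver with L = L_ref − 20·log₁₀(r/r_ref), then add intensities.
server rack: 70.9 − 20·log₁₀(22.3/3.3) = 70.9 − 16.60 = 54.30 dB.
refrigeration condenser: 84.5 − 20·log₁₀(29.1/3.3) = 84.5 − 18.91 = 65.59 dB.
conveyor drive: 75.9 − 20·log₁₀(43.2/3.3) = 75.9 − 22.34 = 53.56 dB.
forklift: 84.8 − 20·log₁₀(38.7/3.3) = 84.8 − 21.38 = 63.42 dB.
Σ 10^(L/10) = 6.317e+06 → L_total = 10·log₁₀(6.317e+06) = 68.00 dB.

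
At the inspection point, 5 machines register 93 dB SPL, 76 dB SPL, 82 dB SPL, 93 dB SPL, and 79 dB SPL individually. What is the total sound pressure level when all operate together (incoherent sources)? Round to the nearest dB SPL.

Incoherent sources combine by intensity addition: L_total = 10·log₁₀(Σ 10^(L_i/10)).
Σ 10^(L/10) = 10^(93/10) + 10^(76/10) + 10^(82/10) + 10^(93/10) + 10^(79/10) = 4.268e+09.
L_total = 10·log₁₀(4.268e+09) = 96.30 dB SPL.

96 dB SPL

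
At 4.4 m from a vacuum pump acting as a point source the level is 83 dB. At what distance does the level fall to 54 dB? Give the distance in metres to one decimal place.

124.0 m

The 29.0 dB drop corresponds to a distance ratio of 10^(29.0/20) for a point source.
r₂ = 4.4·10^((83−54)/20) = 4.4·10^(29.0/20) = 124.01 m.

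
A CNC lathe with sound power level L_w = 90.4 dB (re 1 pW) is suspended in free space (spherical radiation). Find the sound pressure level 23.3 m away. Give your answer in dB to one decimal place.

Free-field spherical radiation: L_p = L_w − 10·log₁₀(4π·r²), r = 23.3 m.
4π·r² = 6822 m², 10·log₁₀ of that is 38.339 dB.
L_p = 90.4 − 38.339 = 52.06 dB.

52.1 dB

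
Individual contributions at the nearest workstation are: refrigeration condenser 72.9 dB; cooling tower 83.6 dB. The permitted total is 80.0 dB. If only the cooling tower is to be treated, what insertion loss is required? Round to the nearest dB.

Everything except the cooling tower sums to 10^(72.9/10) = 1.950e+07 in linear terms, 72.90 dB.
To meet 80.0 dB overall, the treated cooling tower may contribute at most 10^(80.0/10) − 1.950e+07 = 8.050e+07, i.e. 79.06 dB.
So the cooling tower must be reduced from 83.6 to 79.06 dB: IL = 4.54 dB.

5 dB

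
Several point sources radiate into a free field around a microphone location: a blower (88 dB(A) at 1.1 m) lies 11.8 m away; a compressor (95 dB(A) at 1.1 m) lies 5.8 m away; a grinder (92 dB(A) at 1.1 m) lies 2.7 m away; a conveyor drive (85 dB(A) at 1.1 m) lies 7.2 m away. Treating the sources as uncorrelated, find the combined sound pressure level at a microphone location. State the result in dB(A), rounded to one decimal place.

Apply inverse-square spreading to bring every level to the receiver, then sum 10^(L/10).
blower: 88 − 20·log₁₀(11.8/1.1) = 88 − 20.61 = 67.39 dB(A).
compressor: 95 − 20·log₁₀(5.8/1.1) = 95 − 14.44 = 80.56 dB(A).
grinder: 92 − 20·log₁₀(2.7/1.1) = 92 − 7.80 = 84.20 dB(A).
conveyor drive: 85 − 20·log₁₀(7.2/1.1) = 85 − 16.32 = 68.68 dB(A).
Σ 10^(L/10) = 3.897e+08 → L_total = 10·log₁₀(3.897e+08) = 85.91 dB(A).

85.9 dB(A)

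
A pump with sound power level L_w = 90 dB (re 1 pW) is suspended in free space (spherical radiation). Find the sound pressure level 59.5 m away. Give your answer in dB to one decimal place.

43.5 dB

The power spreads over a sphere of area 4π·r², so L_p = L_w − 10·log₁₀(4π·r²).
4π·r² = 4.449e+04 m², 10·log₁₀ of that is 46.482 dB.
L_p = 90 − 46.482 = 43.52 dB.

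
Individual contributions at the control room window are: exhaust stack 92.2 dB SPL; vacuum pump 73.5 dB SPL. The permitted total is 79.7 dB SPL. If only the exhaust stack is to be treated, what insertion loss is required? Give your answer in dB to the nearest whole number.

14 dB

Fixed contribution from the other source: Σ 10^(L/10) = 10^(73.5/10) = 2.239e+07 (73.50 dB SPL).
The limit corresponds to 10^(79.7/10) = 9.333e+07; subtracting the fixed part leaves 7.094e+07 for the exhaust stack, i.e. 78.51 dB SPL.
Required insertion loss = 92.2 − 78.51 = 13.69 dB.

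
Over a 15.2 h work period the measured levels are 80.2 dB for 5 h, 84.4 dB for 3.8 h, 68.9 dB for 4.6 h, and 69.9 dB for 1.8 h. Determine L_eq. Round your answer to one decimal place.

L_eq = 10·log₁₀[(1/T)·Σ tᵢ·10^(Lᵢ/10)] with T = 15.2 h.
Σ tᵢ·10^(Lᵢ/10) = 5·10^(80.2/10) + 3.8·10^(84.4/10) + 4.6·10^(68.9/10) + 1.8·10^(69.9/10) = 1.623e+09.
L_eq = 10·log₁₀(1.623e+09/15.2) = 80.29 dB.

80.3 dB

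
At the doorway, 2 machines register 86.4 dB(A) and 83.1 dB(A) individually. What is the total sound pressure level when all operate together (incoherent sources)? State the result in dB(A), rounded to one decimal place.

88.1 dB(A)

Incoherent sources combine by intensity addition: L_total = 10·log₁₀(Σ 10^(L_i/10)).
Σ 10^(L/10) = 10^(86.4/10) + 10^(83.1/10) = 6.407e+08.
L_total = 10·log₁₀(6.407e+08) = 88.07 dB(A).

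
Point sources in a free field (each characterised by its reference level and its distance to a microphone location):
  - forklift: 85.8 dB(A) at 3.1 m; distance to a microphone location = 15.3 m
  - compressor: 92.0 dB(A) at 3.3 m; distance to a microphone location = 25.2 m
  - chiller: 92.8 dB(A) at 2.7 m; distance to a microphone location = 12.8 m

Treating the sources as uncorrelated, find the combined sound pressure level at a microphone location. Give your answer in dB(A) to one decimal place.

Apply inverse-square spreading to bring every level to the receiver, then sum 10^(L/10).
forklift: 85.8 − 20·log₁₀(15.3/3.1) = 85.8 − 13.87 = 71.93 dB(A).
compressor: 92.0 − 20·log₁₀(25.2/3.3) = 92.0 − 17.66 = 74.34 dB(A).
chiller: 92.8 − 20·log₁₀(12.8/2.7) = 92.8 − 13.52 = 79.28 dB(A).
Σ 10^(L/10) = 1.276e+08 → L_total = 10·log₁₀(1.276e+08) = 81.06 dB(A).

81.1 dB(A)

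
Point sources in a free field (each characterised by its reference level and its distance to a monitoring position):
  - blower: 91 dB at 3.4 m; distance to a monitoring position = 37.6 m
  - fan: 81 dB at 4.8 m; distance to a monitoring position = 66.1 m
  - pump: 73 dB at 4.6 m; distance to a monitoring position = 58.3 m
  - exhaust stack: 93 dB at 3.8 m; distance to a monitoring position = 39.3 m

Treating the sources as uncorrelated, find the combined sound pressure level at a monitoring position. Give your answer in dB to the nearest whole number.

75 dB

Apply inverse-square spreading to bring every level to the receiver, then sum 10^(L/10).
blower: 91 − 20·log₁₀(37.6/3.4) = 91 − 20.87 = 70.13 dB.
fan: 81 − 20·log₁₀(66.1/4.8) = 81 − 22.78 = 58.22 dB.
pump: 73 − 20·log₁₀(58.3/4.6) = 73 − 22.06 = 50.94 dB.
exhaust stack: 93 − 20·log₁₀(39.3/3.8) = 93 − 20.29 = 72.71 dB.
Σ 10^(L/10) = 2.974e+07 → L_total = 10·log₁₀(2.974e+07) = 74.73 dB.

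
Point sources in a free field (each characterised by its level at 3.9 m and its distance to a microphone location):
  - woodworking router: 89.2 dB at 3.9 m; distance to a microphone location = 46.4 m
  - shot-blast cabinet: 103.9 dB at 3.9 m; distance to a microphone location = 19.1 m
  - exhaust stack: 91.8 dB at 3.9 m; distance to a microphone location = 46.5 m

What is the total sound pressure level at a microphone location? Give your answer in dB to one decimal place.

Propagate each source to the receiver with L = L_ref − 20·log₁₀(r/r_ref), then add intensities.
woodworking router: 89.2 − 20·log₁₀(46.4/3.9) = 89.2 − 21.51 = 67.69 dB.
shot-blast cabinet: 103.9 − 20·log₁₀(19.1/3.9) = 103.9 − 13.80 = 90.10 dB.
exhaust stack: 91.8 − 20·log₁₀(46.5/3.9) = 91.8 − 21.53 = 70.27 dB.
Σ 10^(L/10) = 1.040e+09 → L_total = 10·log₁₀(1.040e+09) = 90.17 dB.

90.2 dB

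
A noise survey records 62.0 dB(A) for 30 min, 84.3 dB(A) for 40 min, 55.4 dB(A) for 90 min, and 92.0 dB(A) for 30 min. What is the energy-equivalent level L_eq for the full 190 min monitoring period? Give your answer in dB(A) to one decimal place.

84.9 dB(A)

Weight each interval's intensity by its duration and average over T = 190 min:
Σ tᵢ·10^(Lᵢ/10) = 30·10^(62.0/10) + 40·10^(84.3/10) + 90·10^(55.4/10) + 30·10^(92.0/10) = 5.839e+10.
L_eq = 10·log₁₀(5.839e+10/190) = 84.88 dB(A).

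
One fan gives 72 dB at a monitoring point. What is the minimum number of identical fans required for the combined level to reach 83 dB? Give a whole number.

The shortfall is 83 − 72 = 11.0 dB, and N units add 10·log₁₀ N, so need 10·log₁₀ N ≥ 11.0.
N ≥ 10^(11.0/10) = 12.589, so N = 13.

13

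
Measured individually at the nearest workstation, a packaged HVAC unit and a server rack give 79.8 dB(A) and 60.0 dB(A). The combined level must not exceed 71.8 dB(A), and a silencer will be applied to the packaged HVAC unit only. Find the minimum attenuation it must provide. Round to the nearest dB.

8 dB

Everything except the packaged HVAC unit sums to 10^(60.0/10) = 1.000e+06 in linear terms, 60.00 dB(A).
To meet 71.8 dB(A) overall, the treated packaged HVAC unit may contribute at most 10^(71.8/10) − 1.000e+06 = 1.414e+07, i.e. 71.50 dB(A).
Required insertion loss = 79.8 − 71.50 = 8.30 dB.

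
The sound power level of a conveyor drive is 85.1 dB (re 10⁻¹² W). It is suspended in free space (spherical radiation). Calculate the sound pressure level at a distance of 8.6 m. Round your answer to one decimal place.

Free-field spherical radiation: L_p = L_w − 10·log₁₀(4π·r²), r = 8.6 m.
4π·r² = 929.4 m², 10·log₁₀ of that is 29.682 dB.
L_p = 85.1 − 29.682 = 55.42 dB.

55.4 dB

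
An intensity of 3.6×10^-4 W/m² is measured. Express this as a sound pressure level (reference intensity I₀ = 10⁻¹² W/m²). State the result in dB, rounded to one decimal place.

I/I₀ = 3.6×10^-4/10⁻¹² = 3.6×10^8, and L = 10·log₁₀(I/I₀).
L = 10·(0.5563 + 8) = 85.56 dB.

85.6 dB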